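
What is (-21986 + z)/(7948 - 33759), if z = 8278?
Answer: 13708/25811 ≈ 0.53109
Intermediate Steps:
(-21986 + z)/(7948 - 33759) = (-21986 + 8278)/(7948 - 33759) = -13708/(-25811) = -13708*(-1/25811) = 13708/25811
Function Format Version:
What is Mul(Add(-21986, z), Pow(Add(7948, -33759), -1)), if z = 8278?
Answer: Rational(13708, 25811) ≈ 0.53109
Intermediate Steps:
Mul(Add(-21986, z), Pow(Add(7948, -33759), -1)) = Mul(Add(-21986, 8278), Pow(Add(7948, -33759), -1)) = Mul(-13708, Pow(-25811, -1)) = Mul(-13708, Rational(-1, 25811)) = Rational(13708, 25811)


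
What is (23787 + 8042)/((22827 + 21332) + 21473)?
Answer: 4547/9376 ≈ 0.48496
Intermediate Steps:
(23787 + 8042)/((22827 + 21332) + 21473) = 31829/(44159 + 21473) = 31829/65632 = 31829*(1/65632) = 4547/9376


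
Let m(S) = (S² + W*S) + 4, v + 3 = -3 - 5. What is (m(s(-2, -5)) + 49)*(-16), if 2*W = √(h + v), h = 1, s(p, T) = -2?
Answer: -912 + 16*I*√10 ≈ -912.0 + 50.596*I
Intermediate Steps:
v = -11 (v = -3 + (-3 - 5) = -3 - 8 = -11)
W = I*√10/2 (W = √(1 - 11)/2 = √(-10)/2 = (I*√10)/2 = I*√10/2 ≈ 1.5811*I)
m(S) = 4 + S² + I*S*√10/2 (m(S) = (S² + (I*√10/2)*S) + 4 = (S² + I*S*√10/2) + 4 = 4 + S² + I*S*√10/2)
(m(s(-2, -5)) + 49)*(-16) = ((4 + (-2)² + (½)*I*(-2)*√10) + 49)*(-16) = ((4 + 4 - I*√10) + 49)*(-16) = ((8 - I*√10) + 49)*(-16) = (57 - I*√10)*(-16) = -912 + 16*I*√10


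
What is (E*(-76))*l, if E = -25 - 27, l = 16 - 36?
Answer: -79040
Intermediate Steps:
l = -20
E = -52
(E*(-76))*l = -52*(-76)*(-20) = 3952*(-20) = -79040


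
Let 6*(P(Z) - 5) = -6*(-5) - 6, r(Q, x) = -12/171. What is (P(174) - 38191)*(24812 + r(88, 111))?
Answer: -54000038960/57 ≈ -9.4737e+8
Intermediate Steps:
r(Q, x) = -4/57 (r(Q, x) = -12*1/171 = -4/57)
P(Z) = 9 (P(Z) = 5 + (-6*(-5) - 6)/6 = 5 + (30 - 6)/6 = 5 + (⅙)*24 = 5 + 4 = 9)
(P(174) - 38191)*(24812 + r(88, 111)) = (9 - 38191)*(24812 - 4/57) = -38182*1414280/57 = -54000038960/57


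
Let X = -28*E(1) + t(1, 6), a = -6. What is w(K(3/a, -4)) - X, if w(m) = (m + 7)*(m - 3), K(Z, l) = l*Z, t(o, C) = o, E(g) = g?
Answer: 18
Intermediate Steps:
X = -27 (X = -28*1 + 1 = -28 + 1 = -27)
K(Z, l) = Z*l
w(m) = (-3 + m)*(7 + m) (w(m) = (7 + m)*(-3 + m) = (-3 + m)*(7 + m))
w(K(3/a, -4)) - X = (-21 + ((3/(-6))*(-4))**2 + 4*((3/(-6))*(-4))) - 1*(-27) = (-21 + ((3*(-1/6))*(-4))**2 + 4*((3*(-1/6))*(-4))) + 27 = (-21 + (-1/2*(-4))**2 + 4*(-1/2*(-4))) + 27 = (-21 + 2**2 + 4*2) + 27 = (-21 + 4 + 8) + 27 = -9 + 27 = 18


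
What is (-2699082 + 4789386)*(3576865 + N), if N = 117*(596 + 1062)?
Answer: 7882224928704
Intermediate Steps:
N = 193986 (N = 117*1658 = 193986)
(-2699082 + 4789386)*(3576865 + N) = (-2699082 + 4789386)*(3576865 + 193986) = 2090304*3770851 = 7882224928704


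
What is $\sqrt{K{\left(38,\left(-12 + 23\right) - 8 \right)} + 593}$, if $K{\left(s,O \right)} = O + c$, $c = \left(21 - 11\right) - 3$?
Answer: $3 \sqrt{67} \approx 24.556$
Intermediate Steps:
$c = 7$ ($c = 10 - 3 = 7$)
$K{\left(s,O \right)} = 7 + O$ ($K{\left(s,O \right)} = O + 7 = 7 + O$)
$\sqrt{K{\left(38,\left(-12 + 23\right) - 8 \right)} + 593} = \sqrt{\left(7 + \left(\left(-12 + 23\right) - 8\right)\right) + 593} = \sqrt{\left(7 + \left(11 - 8\right)\right) + 593} = \sqrt{\left(7 + 3\right) + 593} = \sqrt{10 + 593} = \sqrt{603} = 3 \sqrt{67}$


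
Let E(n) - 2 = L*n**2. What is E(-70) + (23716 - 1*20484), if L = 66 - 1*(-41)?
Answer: 527534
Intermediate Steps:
L = 107 (L = 66 + 41 = 107)
E(n) = 2 + 107*n**2
E(-70) + (23716 - 1*20484) = (2 + 107*(-70)**2) + (23716 - 1*20484) = (2 + 107*4900) + (23716 - 20484) = (2 + 524300) + 3232 = 524302 + 3232 = 527534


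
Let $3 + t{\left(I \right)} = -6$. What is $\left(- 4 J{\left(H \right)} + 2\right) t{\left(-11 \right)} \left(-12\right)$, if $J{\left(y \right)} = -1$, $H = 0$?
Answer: $648$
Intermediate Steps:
$t{\left(I \right)} = -9$ ($t{\left(I \right)} = -3 - 6 = -9$)
$\left(- 4 J{\left(H \right)} + 2\right) t{\left(-11 \right)} \left(-12\right) = \left(\left(-4\right) \left(-1\right) + 2\right) \left(-9\right) \left(-12\right) = \left(4 + 2\right) \left(-9\right) \left(-12\right) = 6 \left(-9\right) \left(-12\right) = \left(-54\right) \left(-12\right) = 648$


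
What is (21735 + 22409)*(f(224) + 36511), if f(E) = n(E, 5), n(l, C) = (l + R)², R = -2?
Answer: 3787334480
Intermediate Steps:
n(l, C) = (-2 + l)² (n(l, C) = (l - 2)² = (-2 + l)²)
f(E) = (-2 + E)²
(21735 + 22409)*(f(224) + 36511) = (21735 + 22409)*((-2 + 224)² + 36511) = 44144*(222² + 36511) = 44144*(49284 + 36511) = 44144*85795 = 3787334480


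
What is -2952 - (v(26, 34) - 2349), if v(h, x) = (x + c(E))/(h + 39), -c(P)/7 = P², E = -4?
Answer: -3009/5 ≈ -601.80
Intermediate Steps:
c(P) = -7*P²
v(h, x) = (-112 + x)/(39 + h) (v(h, x) = (x - 7*(-4)²)/(h + 39) = (x - 7*16)/(39 + h) = (x - 112)/(39 + h) = (-112 + x)/(39 + h))
-2952 - (v(26, 34) - 2349) = -2952 - ((-112 + 34)/(39 + 26) - 2349) = -2952 - (-78/65 - 2349) = -2952 - ((1/65)*(-78) - 2349) = -2952 - (-6/5 - 2349) = -2952 - 1*(-11751/5) = -2952 + 11751/5 = -3009/5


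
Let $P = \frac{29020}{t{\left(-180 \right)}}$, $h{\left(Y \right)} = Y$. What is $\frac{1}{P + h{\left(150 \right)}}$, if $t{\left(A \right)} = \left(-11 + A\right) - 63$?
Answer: $\frac{127}{4540} \approx 0.027974$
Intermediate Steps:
$t{\left(A \right)} = -74 + A$
$P = - \frac{14510}{127}$ ($P = \frac{29020}{-74 - 180} = \frac{29020}{-254} = 29020 \left(- \frac{1}{254}\right) = - \frac{14510}{127} \approx -114.25$)
$\frac{1}{P + h{\left(150 \right)}} = \frac{1}{- \frac{14510}{127} + 150} = \frac{1}{\frac{4540}{127}} = \frac{127}{4540}$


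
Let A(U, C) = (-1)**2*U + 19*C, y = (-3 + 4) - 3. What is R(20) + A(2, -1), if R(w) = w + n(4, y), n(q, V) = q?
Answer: 7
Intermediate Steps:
y = -2 (y = 1 - 3 = -2)
A(U, C) = U + 19*C (A(U, C) = 1*U + 19*C = U + 19*C)
R(w) = 4 + w (R(w) = w + 4 = 4 + w)
R(20) + A(2, -1) = (4 + 20) + (2 + 19*(-1)) = 24 + (2 - 19) = 24 - 17 = 7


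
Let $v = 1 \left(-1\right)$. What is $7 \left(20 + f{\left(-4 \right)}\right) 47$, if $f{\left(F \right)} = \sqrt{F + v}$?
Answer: $6580 + 329 i \sqrt{5} \approx 6580.0 + 735.67 i$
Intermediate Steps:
$v = -1$
$f{\left(F \right)} = \sqrt{-1 + F}$ ($f{\left(F \right)} = \sqrt{F - 1} = \sqrt{-1 + F}$)
$7 \left(20 + f{\left(-4 \right)}\right) 47 = 7 \left(20 + \sqrt{-1 - 4}\right) 47 = 7 \left(20 + \sqrt{-5}\right) 47 = 7 \left(20 + i \sqrt{5}\right) 47 = \left(140 + 7 i \sqrt{5}\right) 47 = 6580 + 329 i \sqrt{5}$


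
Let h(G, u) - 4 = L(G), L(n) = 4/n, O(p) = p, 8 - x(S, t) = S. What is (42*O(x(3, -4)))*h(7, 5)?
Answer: 960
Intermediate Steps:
x(S, t) = 8 - S
h(G, u) = 4 + 4/G
(42*O(x(3, -4)))*h(7, 5) = (42*(8 - 1*3))*(4 + 4/7) = (42*(8 - 3))*(4 + 4*(⅐)) = (42*5)*(4 + 4/7) = 210*(32/7) = 960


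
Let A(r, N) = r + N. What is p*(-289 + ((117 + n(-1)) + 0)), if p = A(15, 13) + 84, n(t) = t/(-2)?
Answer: -19208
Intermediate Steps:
n(t) = -t/2 (n(t) = t*(-½) = -t/2)
A(r, N) = N + r
p = 112 (p = (13 + 15) + 84 = 28 + 84 = 112)
p*(-289 + ((117 + n(-1)) + 0)) = 112*(-289 + ((117 - ½*(-1)) + 0)) = 112*(-289 + ((117 + ½) + 0)) = 112*(-289 + (235/2 + 0)) = 112*(-289 + 235/2) = 112*(-343/2) = -19208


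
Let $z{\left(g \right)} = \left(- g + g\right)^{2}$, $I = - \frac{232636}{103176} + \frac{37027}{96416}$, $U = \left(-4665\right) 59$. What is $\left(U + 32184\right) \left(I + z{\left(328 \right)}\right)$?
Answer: $\frac{188461085354501}{414492384} \approx 4.5468 \cdot 10^{5}$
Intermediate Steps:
$U = -275235$
$I = - \frac{2326191853}{1243477152}$ ($I = \left(-232636\right) \frac{1}{103176} + 37027 \cdot \frac{1}{96416} = - \frac{58159}{25794} + \frac{37027}{96416} = - \frac{2326191853}{1243477152} \approx -1.8707$)
$z{\left(g \right)} = 0$ ($z{\left(g \right)} = 0^{2} = 0$)
$\left(U + 32184\right) \left(I + z{\left(328 \right)}\right) = \left(-275235 + 32184\right) \left(- \frac{2326191853}{1243477152} + 0\right) = \left(-243051\right) \left(- \frac{2326191853}{1243477152}\right) = \frac{188461085354501}{414492384}$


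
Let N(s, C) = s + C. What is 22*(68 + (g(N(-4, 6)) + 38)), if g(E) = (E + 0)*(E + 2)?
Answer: 2508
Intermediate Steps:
N(s, C) = C + s
g(E) = E*(2 + E)
22*(68 + (g(N(-4, 6)) + 38)) = 22*(68 + ((6 - 4)*(2 + (6 - 4)) + 38)) = 22*(68 + (2*(2 + 2) + 38)) = 22*(68 + (2*4 + 38)) = 22*(68 + (8 + 38)) = 22*(68 + 46) = 22*114 = 2508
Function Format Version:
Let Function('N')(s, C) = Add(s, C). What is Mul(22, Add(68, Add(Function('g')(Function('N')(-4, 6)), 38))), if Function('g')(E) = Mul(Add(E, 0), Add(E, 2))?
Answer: 2508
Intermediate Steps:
Function('N')(s, C) = Add(C, s)
Function('g')(E) = Mul(E, Add(2, E))
Mul(22, Add(68, Add(Function('g')(Function('N')(-4, 6)), 38))) = Mul(22, Add(68, Add(Mul(Add(6, -4), Add(2, Add(6, -4))), 38))) = Mul(22, Add(68, Add(Mul(2, Add(2, 2)), 38))) = Mul(22, Add(68, Add(Mul(2, 4), 38))) = Mul(22, Add(68, Add(8, 38))) = Mul(22, Add(68, 46)) = Mul(22, 114) = 2508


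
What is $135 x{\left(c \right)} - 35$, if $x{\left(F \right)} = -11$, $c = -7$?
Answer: $-1520$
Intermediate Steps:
$135 x{\left(c \right)} - 35 = 135 \left(-11\right) - 35 = -1485 - 35 = -1520$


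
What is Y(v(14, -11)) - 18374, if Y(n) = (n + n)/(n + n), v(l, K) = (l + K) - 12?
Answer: -18373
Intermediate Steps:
v(l, K) = -12 + K + l (v(l, K) = (K + l) - 12 = -12 + K + l)
Y(n) = 1 (Y(n) = (2*n)/((2*n)) = (2*n)*(1/(2*n)) = 1)
Y(v(14, -11)) - 18374 = 1 - 18374 = -18373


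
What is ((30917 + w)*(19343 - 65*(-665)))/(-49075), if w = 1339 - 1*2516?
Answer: -372154464/9815 ≈ -37917.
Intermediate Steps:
w = -1177 (w = 1339 - 2516 = -1177)
((30917 + w)*(19343 - 65*(-665)))/(-49075) = ((30917 - 1177)*(19343 - 65*(-665)))/(-49075) = (29740*(19343 + 43225))*(-1/49075) = (29740*62568)*(-1/49075) = 1860772320*(-1/49075) = -372154464/9815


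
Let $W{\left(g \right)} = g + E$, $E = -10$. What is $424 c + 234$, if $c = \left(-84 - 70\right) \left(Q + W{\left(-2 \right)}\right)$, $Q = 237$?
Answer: $-14691366$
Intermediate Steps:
$W{\left(g \right)} = -10 + g$ ($W{\left(g \right)} = g - 10 = -10 + g$)
$c = -34650$ ($c = \left(-84 - 70\right) \left(237 - 12\right) = - 154 \left(237 - 12\right) = \left(-154\right) 225 = -34650$)
$424 c + 234 = 424 \left(-34650\right) + 234 = -14691600 + 234 = -14691366$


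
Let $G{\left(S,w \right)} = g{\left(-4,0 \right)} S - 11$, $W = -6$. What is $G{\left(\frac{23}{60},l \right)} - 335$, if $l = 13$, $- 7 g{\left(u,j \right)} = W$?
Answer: $- \frac{24197}{70} \approx -345.67$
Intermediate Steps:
$g{\left(u,j \right)} = \frac{6}{7}$ ($g{\left(u,j \right)} = \left(- \frac{1}{7}\right) \left(-6\right) = \frac{6}{7}$)
$G{\left(S,w \right)} = -11 + \frac{6 S}{7}$ ($G{\left(S,w \right)} = \frac{6 S}{7} - 11 = -11 + \frac{6 S}{7}$)
$G{\left(\frac{23}{60},l \right)} - 335 = \left(-11 + \frac{6 \cdot \frac{23}{60}}{7}\right) - 335 = \left(-11 + \frac{6 \cdot 23 \cdot \frac{1}{60}}{7}\right) - 335 = \left(-11 + \frac{6}{7} \cdot \frac{23}{60}\right) - 335 = \left(-11 + \frac{23}{70}\right) - 335 = - \frac{747}{70} - 335 = - \frac{24197}{70}$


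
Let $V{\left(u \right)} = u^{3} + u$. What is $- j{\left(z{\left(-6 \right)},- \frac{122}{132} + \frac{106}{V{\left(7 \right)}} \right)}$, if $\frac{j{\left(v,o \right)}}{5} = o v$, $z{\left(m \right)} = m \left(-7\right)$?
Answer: $\frac{7177}{55} \approx 130.49$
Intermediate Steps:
$z{\left(m \right)} = - 7 m$
$V{\left(u \right)} = u + u^{3}$
$j{\left(v,o \right)} = 5 o v$
$- j{\left(z{\left(-6 \right)},- \frac{122}{132} + \frac{106}{V{\left(7 \right)}} \right)} = - 5 \left(- \frac{122}{132} + \frac{106}{7 + 7^{3}}\right) \left(\left(-7\right) \left(-6\right)\right) = - 5 \left(\left(-122\right) \frac{1}{132} + \frac{106}{7 + 343}\right) 42 = - 5 \left(- \frac{61}{66} + \frac{106}{350}\right) 42 = - 5 \left(- \frac{61}{66} + 106 \cdot \frac{1}{350}\right) 42 = - 5 \left(- \frac{61}{66} + \frac{53}{175}\right) 42 = - \frac{5 \left(-7177\right) 42}{11550} = \left(-1\right) \left(- \frac{7177}{55}\right) = \frac{7177}{55}$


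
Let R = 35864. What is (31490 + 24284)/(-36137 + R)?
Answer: -55774/273 ≈ -204.30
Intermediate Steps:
(31490 + 24284)/(-36137 + R) = (31490 + 24284)/(-36137 + 35864) = 55774/(-273) = 55774*(-1/273) = -55774/273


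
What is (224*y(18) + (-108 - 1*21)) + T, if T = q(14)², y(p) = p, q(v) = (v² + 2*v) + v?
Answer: 60547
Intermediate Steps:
q(v) = v² + 3*v
T = 56644 (T = (14*(3 + 14))² = (14*17)² = 238² = 56644)
(224*y(18) + (-108 - 1*21)) + T = (224*18 + (-108 - 1*21)) + 56644 = (4032 + (-108 - 21)) + 56644 = (4032 - 129) + 56644 = 3903 + 56644 = 60547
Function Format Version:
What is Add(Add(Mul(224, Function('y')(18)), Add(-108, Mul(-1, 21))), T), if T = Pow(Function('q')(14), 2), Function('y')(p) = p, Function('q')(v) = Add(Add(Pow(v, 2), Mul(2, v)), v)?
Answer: 60547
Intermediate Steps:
Function('q')(v) = Add(Pow(v, 2), Mul(3, v))
T = 56644 (T = Pow(Mul(14, Add(3, 14)), 2) = Pow(Mul(14, 17), 2) = Pow(238, 2) = 56644)
Add(Add(Mul(224, Function('y')(18)), Add(-108, Mul(-1, 21))), T) = Add(Add(Mul(224, 18), Add(-108, Mul(-1, 21))), 56644) = Add(Add(4032, Add(-108, -21)), 56644) = Add(Add(4032, -129), 56644) = Add(3903, 56644) = 60547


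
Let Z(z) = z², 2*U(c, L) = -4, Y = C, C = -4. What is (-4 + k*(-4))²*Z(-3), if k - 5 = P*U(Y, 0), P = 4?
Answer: 576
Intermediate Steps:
Y = -4
U(c, L) = -2 (U(c, L) = (½)*(-4) = -2)
k = -3 (k = 5 + 4*(-2) = 5 - 8 = -3)
(-4 + k*(-4))²*Z(-3) = (-4 - 3*(-4))²*(-3)² = (-4 + 12)²*9 = 8²*9 = 64*9 = 576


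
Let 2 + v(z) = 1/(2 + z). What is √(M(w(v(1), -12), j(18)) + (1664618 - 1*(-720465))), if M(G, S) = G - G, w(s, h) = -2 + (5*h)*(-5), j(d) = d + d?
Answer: √2385083 ≈ 1544.4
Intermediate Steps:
j(d) = 2*d
v(z) = -2 + 1/(2 + z)
w(s, h) = -2 - 25*h
M(G, S) = 0
√(M(w(v(1), -12), j(18)) + (1664618 - 1*(-720465))) = √(0 + (1664618 - 1*(-720465))) = √(0 + (1664618 + 720465)) = √(0 + 2385083) = √2385083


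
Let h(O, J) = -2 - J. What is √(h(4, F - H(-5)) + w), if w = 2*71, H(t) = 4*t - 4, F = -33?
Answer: √149 ≈ 12.207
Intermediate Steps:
H(t) = -4 + 4*t
w = 142
√(h(4, F - H(-5)) + w) = √((-2 - (-33 - (-4 + 4*(-5)))) + 142) = √((-2 - (-33 - (-4 - 20))) + 142) = √((-2 - (-33 - 1*(-24))) + 142) = √((-2 - (-33 + 24)) + 142) = √((-2 - 1*(-9)) + 142) = √((-2 + 9) + 142) = √(7 + 142) = √149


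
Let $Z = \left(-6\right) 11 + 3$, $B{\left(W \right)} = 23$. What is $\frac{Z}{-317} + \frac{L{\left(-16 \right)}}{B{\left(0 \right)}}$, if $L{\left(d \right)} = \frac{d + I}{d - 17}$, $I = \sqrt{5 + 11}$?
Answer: $\frac{17207}{80201} \approx 0.21455$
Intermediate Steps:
$I = 4$ ($I = \sqrt{16} = 4$)
$Z = -63$ ($Z = -66 + 3 = -63$)
$L{\left(d \right)} = \frac{4 + d}{-17 + d}$ ($L{\left(d \right)} = \frac{d + 4}{d - 17} = \frac{4 + d}{-17 + d}$)
$\frac{Z}{-317} + \frac{L{\left(-16 \right)}}{B{\left(0 \right)}} = - \frac{63}{-317} + \frac{\frac{1}{-17 - 16} \left(4 - 16\right)}{23} = \left(-63\right) \left(- \frac{1}{317}\right) + \frac{1}{-33} \left(-12\right) \frac{1}{23} = \frac{63}{317} + \left(- \frac{1}{33}\right) \left(-12\right) \frac{1}{23} = \frac{63}{317} + \frac{4}{11} \cdot \frac{1}{23} = \frac{63}{317} + \frac{4}{253} = \frac{17207}{80201}$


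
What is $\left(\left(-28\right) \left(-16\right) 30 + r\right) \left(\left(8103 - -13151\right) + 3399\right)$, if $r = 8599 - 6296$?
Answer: $388112179$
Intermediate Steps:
$r = 2303$ ($r = 8599 - 6296 = 2303$)
$\left(\left(-28\right) \left(-16\right) 30 + r\right) \left(\left(8103 - -13151\right) + 3399\right) = \left(\left(-28\right) \left(-16\right) 30 + 2303\right) \left(\left(8103 - -13151\right) + 3399\right) = \left(448 \cdot 30 + 2303\right) \left(\left(8103 + 13151\right) + 3399\right) = \left(13440 + 2303\right) \left(21254 + 3399\right) = 15743 \cdot 24653 = 388112179$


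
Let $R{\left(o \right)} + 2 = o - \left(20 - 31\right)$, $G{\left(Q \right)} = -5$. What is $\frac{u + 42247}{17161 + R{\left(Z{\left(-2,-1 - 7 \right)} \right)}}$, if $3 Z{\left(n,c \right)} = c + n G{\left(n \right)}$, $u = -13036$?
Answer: $\frac{87633}{51512} \approx 1.7012$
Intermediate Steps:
$Z{\left(n,c \right)} = - \frac{5 n}{3} + \frac{c}{3}$ ($Z{\left(n,c \right)} = \frac{c + n \left(-5\right)}{3} = \frac{c - 5 n}{3} = - \frac{5 n}{3} + \frac{c}{3}$)
$R{\left(o \right)} = 9 + o$ ($R{\left(o \right)} = -2 - \left(20 - 31 - o\right) = -2 + \left(o - \left(20 - 31\right)\right) = -2 + \left(o - -11\right) = -2 + \left(o + 11\right) = -2 + \left(11 + o\right) = 9 + o$)
$\frac{u + 42247}{17161 + R{\left(Z{\left(-2,-1 - 7 \right)} \right)}} = \frac{-13036 + 42247}{17161 + \left(9 + \left(\left(- \frac{5}{3}\right) \left(-2\right) + \frac{-1 - 7}{3}\right)\right)} = \frac{29211}{17161 + \left(9 + \left(\frac{10}{3} + \frac{1}{3} \left(-8\right)\right)\right)} = \frac{29211}{17161 + \left(9 + \left(\frac{10}{3} - \frac{8}{3}\right)\right)} = \frac{29211}{17161 + \left(9 + \frac{2}{3}\right)} = \frac{29211}{17161 + \frac{29}{3}} = \frac{29211}{\frac{51512}{3}} = 29211 \cdot \frac{3}{51512} = \frac{87633}{51512}$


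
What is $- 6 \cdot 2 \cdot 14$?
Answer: $-168$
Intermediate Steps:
$- 6 \cdot 2 \cdot 14 = \left(-1\right) 12 \cdot 14 = \left(-12\right) 14 = -168$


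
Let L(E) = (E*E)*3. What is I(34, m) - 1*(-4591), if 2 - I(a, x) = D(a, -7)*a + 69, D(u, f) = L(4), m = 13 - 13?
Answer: 2892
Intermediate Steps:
m = 0
L(E) = 3*E² (L(E) = E²*3 = 3*E²)
D(u, f) = 48 (D(u, f) = 3*4² = 3*16 = 48)
I(a, x) = -67 - 48*a (I(a, x) = 2 - (48*a + 69) = 2 - (69 + 48*a) = 2 + (-69 - 48*a) = -67 - 48*a)
I(34, m) - 1*(-4591) = (-67 - 48*34) - 1*(-4591) = (-67 - 1632) + 4591 = -1699 + 4591 = 2892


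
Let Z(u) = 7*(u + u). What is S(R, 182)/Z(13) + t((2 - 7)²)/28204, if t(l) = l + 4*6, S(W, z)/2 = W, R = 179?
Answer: 5052975/2566564 ≈ 1.9688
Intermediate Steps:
S(W, z) = 2*W
Z(u) = 14*u (Z(u) = 7*(2*u) = 14*u)
t(l) = 24 + l (t(l) = l + 24 = 24 + l)
S(R, 182)/Z(13) + t((2 - 7)²)/28204 = (2*179)/((14*13)) + (24 + (2 - 7)²)/28204 = 358/182 + (24 + (-5)²)*(1/28204) = 358*(1/182) + (24 + 25)*(1/28204) = 179/91 + 49*(1/28204) = 179/91 + 49/28204 = 5052975/2566564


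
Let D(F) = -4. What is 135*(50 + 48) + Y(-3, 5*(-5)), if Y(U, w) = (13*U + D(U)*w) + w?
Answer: 13266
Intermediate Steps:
Y(U, w) = -3*w + 13*U (Y(U, w) = (13*U - 4*w) + w = (-4*w + 13*U) + w = -3*w + 13*U)
135*(50 + 48) + Y(-3, 5*(-5)) = 135*(50 + 48) + (-15*(-5) + 13*(-3)) = 135*98 + (-3*(-25) - 39) = 13230 + (75 - 39) = 13230 + 36 = 13266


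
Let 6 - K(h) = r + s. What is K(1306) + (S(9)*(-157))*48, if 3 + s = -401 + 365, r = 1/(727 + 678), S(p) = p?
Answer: -95229496/1405 ≈ -67779.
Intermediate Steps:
r = 1/1405 ≈ 0.00071174
s = -39 (s = -3 + (-401 + 365) = -3 - 36 = -39)
K(h) = 63224/1405 (K(h) = 6 - (1/1405 - 39) = 6 - 1*(-54794/1405) = 6 + 54794/1405 = 63224/1405)
K(1306) + (S(9)*(-157))*48 = 63224/1405 + (9*(-157))*48 = 63224/1405 - 1413*48 = 63224/1405 - 67824 = -95229496/1405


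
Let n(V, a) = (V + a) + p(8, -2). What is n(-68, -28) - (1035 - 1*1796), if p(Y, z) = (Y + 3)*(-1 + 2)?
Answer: 676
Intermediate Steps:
p(Y, z) = 3 + Y (p(Y, z) = (3 + Y)*1 = 3 + Y)
n(V, a) = 11 + V + a (n(V, a) = (V + a) + (3 + 8) = (V + a) + 11 = 11 + V + a)
n(-68, -28) - (1035 - 1*1796) = (11 - 68 - 28) - (1035 - 1*1796) = -85 - (1035 - 1796) = -85 - 1*(-761) = -85 + 761 = 676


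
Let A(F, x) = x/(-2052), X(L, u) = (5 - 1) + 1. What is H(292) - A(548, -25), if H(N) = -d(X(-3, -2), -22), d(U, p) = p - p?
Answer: -25/2052 ≈ -0.012183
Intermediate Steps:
X(L, u) = 5 (X(L, u) = 4 + 1 = 5)
d(U, p) = 0
A(F, x) = -x/2052 (A(F, x) = x*(-1/2052) = -x/2052)
H(N) = 0 (H(N) = -1*0 = 0)
H(292) - A(548, -25) = 0 - (-1)*(-25)/2052 = 0 - 1*25/2052 = 0 - 25/2052 = -25/2052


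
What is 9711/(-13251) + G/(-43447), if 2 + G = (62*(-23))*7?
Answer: -96538611/191905399 ≈ -0.50305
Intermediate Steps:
G = -9984 (G = -2 + (62*(-23))*7 = -2 - 1426*7 = -2 - 9982 = -9984)
9711/(-13251) + G/(-43447) = 9711/(-13251) - 9984/(-43447) = 9711*(-1/13251) - 9984*(-1/43447) = -3237/4417 + 9984/43447 = -96538611/191905399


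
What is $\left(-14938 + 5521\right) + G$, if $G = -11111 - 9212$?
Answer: $-29740$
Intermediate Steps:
$G = -20323$ ($G = -11111 - 9212 = -20323$)
$\left(-14938 + 5521\right) + G = \left(-14938 + 5521\right) - 20323 = -9417 - 20323 = -29740$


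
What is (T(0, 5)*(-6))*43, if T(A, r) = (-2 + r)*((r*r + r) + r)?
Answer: -27090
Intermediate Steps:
T(A, r) = (-2 + r)*(r² + 2*r) (T(A, r) = (-2 + r)*((r² + r) + r) = (-2 + r)*((r + r²) + r) = (-2 + r)*(r² + 2*r))
(T(0, 5)*(-6))*43 = ((5*(-4 + 5²))*(-6))*43 = ((5*(-4 + 25))*(-6))*43 = ((5*21)*(-6))*43 = (105*(-6))*43 = -630*43 = -27090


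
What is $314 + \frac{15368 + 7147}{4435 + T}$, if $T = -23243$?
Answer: $\frac{5883197}{18808} \approx 312.8$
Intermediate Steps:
$314 + \frac{15368 + 7147}{4435 + T} = 314 + \frac{15368 + 7147}{4435 - 23243} = 314 + \frac{22515}{-18808} = 314 + 22515 \left(- \frac{1}{18808}\right) = 314 - \frac{22515}{18808} = \frac{5883197}{18808}$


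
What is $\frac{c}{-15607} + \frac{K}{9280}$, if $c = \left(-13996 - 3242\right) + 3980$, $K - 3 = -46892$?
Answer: $- \frac{608762383}{144832960} \approx -4.2032$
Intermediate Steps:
$K = -46889$ ($K = 3 - 46892 = -46889$)
$c = -13258$ ($c = -17238 + 3980 = -13258$)
$\frac{c}{-15607} + \frac{K}{9280} = - \frac{13258}{-15607} - \frac{46889}{9280} = \left(-13258\right) \left(- \frac{1}{15607}\right) - \frac{46889}{9280} = \frac{13258}{15607} - \frac{46889}{9280} = - \frac{608762383}{144832960}$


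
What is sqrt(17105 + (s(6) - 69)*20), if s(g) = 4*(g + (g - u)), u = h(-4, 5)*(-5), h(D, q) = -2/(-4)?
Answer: sqrt(16885) ≈ 129.94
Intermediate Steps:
h(D, q) = 1/2 (h(D, q) = -2*(-1/4) = 1/2)
u = -5/2 (u = (1/2)*(-5) = -5/2 ≈ -2.5000)
s(g) = 10 + 8*g (s(g) = 4*(g + (g - 1*(-5/2))) = 4*(g + (g + 5/2)) = 4*(g + (5/2 + g)) = 4*(5/2 + 2*g) = 10 + 8*g)
sqrt(17105 + (s(6) - 69)*20) = sqrt(17105 + ((10 + 8*6) - 69)*20) = sqrt(17105 + ((10 + 48) - 69)*20) = sqrt(17105 + (58 - 69)*20) = sqrt(17105 - 11*20) = sqrt(17105 - 220) = sqrt(16885)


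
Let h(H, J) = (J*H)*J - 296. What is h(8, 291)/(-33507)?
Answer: -677152/33507 ≈ -20.209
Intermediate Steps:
h(H, J) = -296 + H*J**2 (h(H, J) = (H*J)*J - 296 = H*J**2 - 296 = -296 + H*J**2)
h(8, 291)/(-33507) = (-296 + 8*291**2)/(-33507) = (-296 + 8*84681)*(-1/33507) = (-296 + 677448)*(-1/33507) = 677152*(-1/33507) = -677152/33507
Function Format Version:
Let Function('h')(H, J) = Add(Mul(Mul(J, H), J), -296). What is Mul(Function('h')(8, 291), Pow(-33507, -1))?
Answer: Rational(-677152, 33507) ≈ -20.209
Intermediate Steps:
Function('h')(H, J) = Add(-296, Mul(H, Pow(J, 2))) (Function('h')(H, J) = Add(Mul(Mul(H, J), J), -296) = Add(Mul(H, Pow(J, 2)), -296) = Add(-296, Mul(H, Pow(J, 2))))
Mul(Function('h')(8, 291), Pow(-33507, -1)) = Mul(Add(-296, Mul(8, Pow(291, 2))), Pow(-33507, -1)) = Mul(Add(-296, Mul(8, 84681)), Rational(-1, 33507)) = Mul(Add(-296, 677448), Rational(-1, 33507)) = Mul(677152, Rational(-1, 33507)) = Rational(-677152, 33507)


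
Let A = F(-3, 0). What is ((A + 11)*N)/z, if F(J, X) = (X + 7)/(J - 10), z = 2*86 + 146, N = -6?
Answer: -136/689 ≈ -0.19739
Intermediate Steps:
z = 318 (z = 172 + 146 = 318)
F(J, X) = (7 + X)/(-10 + J)
A = -7/13 (A = (7 + 0)/(-10 - 3) = 7/(-13) = -1/13*7 = -7/13 ≈ -0.53846)
((A + 11)*N)/z = ((-7/13 + 11)*(-6))/318 = ((136/13)*(-6))*(1/318) = -816/13*1/318 = -136/689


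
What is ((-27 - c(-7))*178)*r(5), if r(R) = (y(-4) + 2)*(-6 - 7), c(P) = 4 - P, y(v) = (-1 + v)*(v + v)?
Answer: 3693144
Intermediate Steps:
y(v) = 2*v*(-1 + v) (y(v) = (-1 + v)*(2*v) = 2*v*(-1 + v))
r(R) = -546 (r(R) = (2*(-4)*(-1 - 4) + 2)*(-6 - 7) = (2*(-4)*(-5) + 2)*(-13) = (40 + 2)*(-13) = 42*(-13) = -546)
((-27 - c(-7))*178)*r(5) = ((-27 - (4 - 1*(-7)))*178)*(-546) = ((-27 - (4 + 7))*178)*(-546) = ((-27 - 1*11)*178)*(-546) = ((-27 - 11)*178)*(-546) = -38*178*(-546) = -6764*(-546) = 3693144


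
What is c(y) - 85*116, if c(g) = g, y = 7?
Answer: -9853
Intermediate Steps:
c(y) - 85*116 = 7 - 85*116 = 7 - 9860 = -9853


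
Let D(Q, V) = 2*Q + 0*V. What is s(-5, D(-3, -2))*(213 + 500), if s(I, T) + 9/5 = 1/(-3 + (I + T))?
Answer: -93403/70 ≈ -1334.3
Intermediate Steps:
D(Q, V) = 2*Q (D(Q, V) = 2*Q + 0 = 2*Q)
s(I, T) = -9/5 + 1/(-3 + I + T) (s(I, T) = -9/5 + 1/(-3 + (I + T)) = -9/5 + 1/(-3 + I + T))
s(-5, D(-3, -2))*(213 + 500) = ((32 - 9*(-5) - 18*(-3))/(5*(-3 - 5 + 2*(-3))))*(213 + 500) = ((32 + 45 - 9*(-6))/(5*(-3 - 5 - 6)))*713 = ((1/5)*(32 + 45 + 54)/(-14))*713 = ((1/5)*(-1/14)*131)*713 = -131/70*713 = -93403/70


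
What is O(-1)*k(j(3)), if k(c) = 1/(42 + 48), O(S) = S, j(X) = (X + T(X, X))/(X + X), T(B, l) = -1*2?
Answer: -1/90 ≈ -0.011111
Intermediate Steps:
T(B, l) = -2
j(X) = (-2 + X)/(2*X) (j(X) = (X - 2)/(X + X) = (-2 + X)/((2*X)) = (-2 + X)*(1/(2*X)) = (-2 + X)/(2*X))
k(c) = 1/90
O(-1)*k(j(3)) = -1*1/90 = -1/90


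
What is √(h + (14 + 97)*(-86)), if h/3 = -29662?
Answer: 6*I*√2737 ≈ 313.9*I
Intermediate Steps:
h = -88986 (h = 3*(-29662) = -88986)
√(h + (14 + 97)*(-86)) = √(-88986 + (14 + 97)*(-86)) = √(-88986 + 111*(-86)) = √(-88986 - 9546) = √(-98532) = 6*I*√2737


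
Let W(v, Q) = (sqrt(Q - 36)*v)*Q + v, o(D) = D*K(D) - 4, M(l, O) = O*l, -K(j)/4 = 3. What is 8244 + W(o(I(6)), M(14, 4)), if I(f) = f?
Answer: 8168 - 8512*sqrt(5) ≈ -10865.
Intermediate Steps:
K(j) = -12 (K(j) = -4*3 = -12)
o(D) = -4 - 12*D (o(D) = D*(-12) - 4 = -12*D - 4 = -4 - 12*D)
W(v, Q) = v + Q*v*sqrt(-36 + Q) (W(v, Q) = (sqrt(-36 + Q)*v)*Q + v = (v*sqrt(-36 + Q))*Q + v = Q*v*sqrt(-36 + Q) + v = v + Q*v*sqrt(-36 + Q))
8244 + W(o(I(6)), M(14, 4)) = 8244 + (-4 - 12*6)*(1 + (4*14)*sqrt(-36 + 4*14)) = 8244 + (-4 - 72)*(1 + 56*sqrt(-36 + 56)) = 8244 - 76*(1 + 56*sqrt(20)) = 8244 - 76*(1 + 56*(2*sqrt(5))) = 8244 - 76*(1 + 112*sqrt(5)) = 8244 + (-76 - 8512*sqrt(5)) = 8168 - 8512*sqrt(5)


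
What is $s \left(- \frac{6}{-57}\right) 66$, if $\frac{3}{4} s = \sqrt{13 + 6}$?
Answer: $\frac{176 \sqrt{19}}{19} \approx 40.377$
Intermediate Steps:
$s = \frac{4 \sqrt{19}}{3}$ ($s = \frac{4 \sqrt{13 + 6}}{3} = \frac{4 \sqrt{19}}{3} \approx 5.8119$)
$s \left(- \frac{6}{-57}\right) 66 = \frac{4 \sqrt{19}}{3} \left(- \frac{6}{-57}\right) 66 = \frac{4 \sqrt{19}}{3} \left(\left(-6\right) \left(- \frac{1}{57}\right)\right) 66 = \frac{4 \sqrt{19}}{3} \cdot \frac{2}{19} \cdot 66 = \frac{8 \sqrt{19}}{57} \cdot 66 = \frac{176 \sqrt{19}}{19}$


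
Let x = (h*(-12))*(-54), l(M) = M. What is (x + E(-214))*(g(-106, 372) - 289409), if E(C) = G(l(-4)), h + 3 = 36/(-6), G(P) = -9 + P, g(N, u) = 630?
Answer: 1687913255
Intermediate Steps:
h = -9 (h = -3 + 36/(-6) = -3 + 36*(-1/6) = -3 - 6 = -9)
x = -5832 (x = -9*(-12)*(-54) = 108*(-54) = -5832)
E(C) = -13 (E(C) = -9 - 4 = -13)
(x + E(-214))*(g(-106, 372) - 289409) = (-5832 - 13)*(630 - 289409) = -5845*(-288779) = 1687913255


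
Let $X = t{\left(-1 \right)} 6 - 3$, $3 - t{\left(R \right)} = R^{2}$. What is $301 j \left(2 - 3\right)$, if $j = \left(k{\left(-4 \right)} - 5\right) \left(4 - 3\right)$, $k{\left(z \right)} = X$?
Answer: $-1204$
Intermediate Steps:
$t{\left(R \right)} = 3 - R^{2}$
$X = 9$ ($X = \left(3 - \left(-1\right)^{2}\right) 6 - 3 = \left(3 - 1\right) 6 - 3 = 2 \cdot 6 - 3 = 12 - 3 = 9$)
$k{\left(z \right)} = 9$
$j = 4$ ($j = \left(9 - 5\right) \left(4 - 3\right) = 4 \cdot 1 = 4$)
$301 j \left(2 - 3\right) = 301 \cdot 4 \left(2 - 3\right) = 301 \cdot 4 \left(-1\right) = 301 \left(-4\right) = -1204$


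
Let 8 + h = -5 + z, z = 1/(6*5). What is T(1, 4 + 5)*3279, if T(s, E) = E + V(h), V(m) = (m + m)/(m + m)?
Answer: 32790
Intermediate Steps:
z = 1/30 (z = (⅙)*(⅕) = 1/30 ≈ 0.033333)
h = -389/30 (h = -8 + (-5 + 1/30) = -8 - 149/30 = -389/30 ≈ -12.967)
V(m) = 1 (V(m) = (2*m)/((2*m)) = (2*m)*(1/(2*m)) = 1)
T(s, E) = 1 + E (T(s, E) = E + 1 = 1 + E)
T(1, 4 + 5)*3279 = (1 + (4 + 5))*3279 = (1 + 9)*3279 = 10*3279 = 32790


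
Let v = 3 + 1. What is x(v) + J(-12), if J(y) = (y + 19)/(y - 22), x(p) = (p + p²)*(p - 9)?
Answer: -3407/34 ≈ -100.21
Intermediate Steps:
v = 4
x(p) = (-9 + p)*(p + p²) (x(p) = (p + p²)*(-9 + p) = (-9 + p)*(p + p²))
J(y) = (19 + y)/(-22 + y)
x(v) + J(-12) = 4*(-9 + 4² - 8*4) + (19 - 12)/(-22 - 12) = 4*(-9 + 16 - 32) + 7/(-34) = 4*(-25) - 1/34*7 = -100 - 7/34 = -3407/34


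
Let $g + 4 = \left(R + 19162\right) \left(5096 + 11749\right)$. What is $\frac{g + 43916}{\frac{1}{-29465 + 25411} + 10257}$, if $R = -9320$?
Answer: $\frac{672284557708}{41581877} \approx 16168.0$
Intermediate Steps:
$g = 165788486$ ($g = -4 + \left(-9320 + 19162\right) \left(5096 + 11749\right) = -4 + 9842 \cdot 16845 = -4 + 165788490 = 165788486$)
$\frac{g + 43916}{\frac{1}{-29465 + 25411} + 10257} = \frac{165788486 + 43916}{\frac{1}{-29465 + 25411} + 10257} = \frac{165832402}{\frac{1}{-4054} + 10257} = \frac{165832402}{- \frac{1}{4054} + 10257} = \frac{165832402}{\frac{41581877}{4054}} = 165832402 \cdot \frac{4054}{41581877} = \frac{672284557708}{41581877}$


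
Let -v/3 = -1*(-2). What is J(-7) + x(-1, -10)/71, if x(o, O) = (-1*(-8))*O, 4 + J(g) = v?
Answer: -790/71 ≈ -11.127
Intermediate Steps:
v = -6 (v = -(-3)*(-2) = -3*2 = -6)
J(g) = -10 (J(g) = -4 - 6 = -10)
x(o, O) = 8*O
J(-7) + x(-1, -10)/71 = -10 + (8*(-10))/71 = -10 - 80*1/71 = -10 - 80/71 = -790/71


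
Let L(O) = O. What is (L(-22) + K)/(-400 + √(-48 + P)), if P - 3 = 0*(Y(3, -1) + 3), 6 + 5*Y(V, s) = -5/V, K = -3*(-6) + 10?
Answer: -480/32009 - 18*I*√5/160045 ≈ -0.014996 - 0.00025149*I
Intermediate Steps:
K = 28 (K = 18 + 10 = 28)
Y(V, s) = -6/5 - 1/V (Y(V, s) = -6/5 + (-5/V)/5 = -6/5 - 1/V)
P = 3 (P = 3 + 0*((-6/5 - 1/3) + 3) = 3 + 0*((-6/5 - 1*⅓) + 3) = 3 + 0*((-6/5 - ⅓) + 3) = 3 + 0*(-23/15 + 3) = 3 + 0*(22/15) = 3 + 0 = 3)
(L(-22) + K)/(-400 + √(-48 + P)) = (-22 + 28)/(-400 + √(-48 + 3)) = 6/(-400 + √(-45)) = 6/(-400 + 3*I*√5)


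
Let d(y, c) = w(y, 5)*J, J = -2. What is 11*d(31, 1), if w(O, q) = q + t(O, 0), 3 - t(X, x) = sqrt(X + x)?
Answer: -176 + 22*sqrt(31) ≈ -53.509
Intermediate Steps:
t(X, x) = 3 - sqrt(X + x)
w(O, q) = 3 + q - sqrt(O) (w(O, q) = q + (3 - sqrt(O + 0)) = q + (3 - sqrt(O)) = 3 + q - sqrt(O))
d(y, c) = -16 + 2*sqrt(y) (d(y, c) = (3 + 5 - sqrt(y))*(-2) = (8 - sqrt(y))*(-2) = -16 + 2*sqrt(y))
11*d(31, 1) = 11*(-16 + 2*sqrt(31)) = -176 + 22*sqrt(31)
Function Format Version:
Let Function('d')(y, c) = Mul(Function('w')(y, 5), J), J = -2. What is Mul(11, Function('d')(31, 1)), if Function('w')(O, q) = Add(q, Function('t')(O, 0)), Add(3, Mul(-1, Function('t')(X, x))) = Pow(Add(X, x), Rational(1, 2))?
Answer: Add(-176, Mul(22, Pow(31, Rational(1, 2)))) ≈ -53.509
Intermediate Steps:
Function('t')(X, x) = Add(3, Mul(-1, Pow(Add(X, x), Rational(1, 2))))
Function('w')(O, q) = Add(3, q, Mul(-1, Pow(O, Rational(1, 2)))) (Function('w')(O, q) = Add(q, Add(3, Mul(-1, Pow(Add(O, 0), Rational(1, 2))))) = Add(q, Add(3, Mul(-1, Pow(O, Rational(1, 2))))) = Add(3, q, Mul(-1, Pow(O, Rational(1, 2)))))
Function('d')(y, c) = Add(-16, Mul(2, Pow(y, Rational(1, 2)))) (Function('d')(y, c) = Mul(Add(3, 5, Mul(-1, Pow(y, Rational(1, 2)))), -2) = Mul(Add(8, Mul(-1, Pow(y, Rational(1, 2)))), -2) = Add(-16, Mul(2, Pow(y, Rational(1, 2)))))
Mul(11, Function('d')(31, 1)) = Mul(11, Add(-16, Mul(2, Pow(31, Rational(1, 2))))) = Add(-176, Mul(22, Pow(31, Rational(1, 2))))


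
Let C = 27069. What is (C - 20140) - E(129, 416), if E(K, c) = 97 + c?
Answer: 6416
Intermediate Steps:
(C - 20140) - E(129, 416) = (27069 - 20140) - (97 + 416) = 6929 - 1*513 = 6929 - 513 = 6416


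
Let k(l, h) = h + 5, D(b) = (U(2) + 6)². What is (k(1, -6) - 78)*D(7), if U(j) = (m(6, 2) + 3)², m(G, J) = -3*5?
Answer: -1777500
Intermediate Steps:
m(G, J) = -15
U(j) = 144 (U(j) = (-15 + 3)² = (-12)² = 144)
D(b) = 22500 (D(b) = (144 + 6)² = 150² = 22500)
k(l, h) = 5 + h
(k(1, -6) - 78)*D(7) = ((5 - 6) - 78)*22500 = (-1 - 78)*22500 = -79*22500 = -1777500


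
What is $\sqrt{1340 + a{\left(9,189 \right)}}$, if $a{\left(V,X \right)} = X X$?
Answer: $\sqrt{37061} \approx 192.51$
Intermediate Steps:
$a{\left(V,X \right)} = X^{2}$
$\sqrt{1340 + a{\left(9,189 \right)}} = \sqrt{1340 + 189^{2}} = \sqrt{1340 + 35721} = \sqrt{37061}$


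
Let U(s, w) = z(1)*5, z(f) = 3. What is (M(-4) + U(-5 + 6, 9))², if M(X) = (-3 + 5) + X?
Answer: 169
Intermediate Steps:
M(X) = 2 + X
U(s, w) = 15 (U(s, w) = 3*5 = 15)
(M(-4) + U(-5 + 6, 9))² = ((2 - 4) + 15)² = (-2 + 15)² = 13² = 169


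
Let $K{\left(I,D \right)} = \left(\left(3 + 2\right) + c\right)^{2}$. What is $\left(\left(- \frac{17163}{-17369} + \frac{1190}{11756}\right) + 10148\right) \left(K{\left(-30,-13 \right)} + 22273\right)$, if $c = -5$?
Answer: $\frac{23078638821319365}{102094982} \approx 2.2605 \cdot 10^{8}$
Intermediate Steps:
$K{\left(I,D \right)} = 0$ ($K{\left(I,D \right)} = \left(\left(3 + 2\right) - 5\right)^{2} = \left(5 - 5\right)^{2} = 0^{2} = 0$)
$\left(\left(- \frac{17163}{-17369} + \frac{1190}{11756}\right) + 10148\right) \left(K{\left(-30,-13 \right)} + 22273\right) = \left(\left(- \frac{17163}{-17369} + \frac{1190}{11756}\right) + 10148\right) \left(0 + 22273\right) = \left(\left(\left(-17163\right) \left(- \frac{1}{17369}\right) + 1190 \cdot \frac{1}{11756}\right) + 10148\right) 22273 = \left(\left(\frac{17163}{17369} + \frac{595}{5878}\right) + 10148\right) 22273 = \left(\frac{111218669}{102094982} + 10148\right) 22273 = \frac{1036171096005}{102094982} \cdot 22273 = \frac{23078638821319365}{102094982}$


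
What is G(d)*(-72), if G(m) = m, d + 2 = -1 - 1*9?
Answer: 864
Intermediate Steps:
d = -12 (d = -2 + (-1 - 1*9) = -2 + (-1 - 9) = -2 - 10 = -12)
G(d)*(-72) = -12*(-72) = 864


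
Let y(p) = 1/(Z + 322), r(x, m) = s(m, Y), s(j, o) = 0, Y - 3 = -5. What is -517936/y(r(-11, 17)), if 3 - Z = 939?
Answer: 318012704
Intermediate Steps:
Y = -2 (Y = 3 - 5 = -2)
r(x, m) = 0
Z = -936 (Z = 3 - 1*939 = 3 - 939 = -936)
y(p) = -1/614 (y(p) = 1/(-936 + 322) = 1/(-614) = -1/614)
-517936/y(r(-11, 17)) = -517936/(-1/614) = -517936*(-614) = 318012704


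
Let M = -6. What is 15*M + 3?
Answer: -87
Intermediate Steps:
15*M + 3 = 15*(-6) + 3 = -90 + 3 = -87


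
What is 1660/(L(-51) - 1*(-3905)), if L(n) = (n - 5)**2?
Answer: 1660/7041 ≈ 0.23576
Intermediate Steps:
L(n) = (-5 + n)**2
1660/(L(-51) - 1*(-3905)) = 1660/((-5 - 51)**2 - 1*(-3905)) = 1660/((-56)**2 + 3905) = 1660/(3136 + 3905) = 1660/7041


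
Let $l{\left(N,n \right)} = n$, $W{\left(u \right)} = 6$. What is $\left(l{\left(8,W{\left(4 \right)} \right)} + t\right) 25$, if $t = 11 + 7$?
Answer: $600$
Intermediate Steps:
$t = 18$
$\left(l{\left(8,W{\left(4 \right)} \right)} + t\right) 25 = \left(6 + 18\right) 25 = 24 \cdot 25 = 600$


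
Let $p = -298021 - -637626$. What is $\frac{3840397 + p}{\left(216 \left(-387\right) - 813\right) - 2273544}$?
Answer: $- \frac{1393334}{785983} \approx -1.7727$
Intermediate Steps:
$p = 339605$ ($p = -298021 + 637626 = 339605$)
$\frac{3840397 + p}{\left(216 \left(-387\right) - 813\right) - 2273544} = \frac{3840397 + 339605}{\left(216 \left(-387\right) - 813\right) - 2273544} = \frac{4180002}{\left(-83592 - 813\right) - 2273544} = \frac{4180002}{-84405 - 2273544} = \frac{4180002}{-2357949} = 4180002 \left(- \frac{1}{2357949}\right) = - \frac{1393334}{785983}$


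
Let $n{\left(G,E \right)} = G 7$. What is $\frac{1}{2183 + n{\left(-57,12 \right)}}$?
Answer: $\frac{1}{1784} \approx 0.00056054$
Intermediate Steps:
$n{\left(G,E \right)} = 7 G$
$\frac{1}{2183 + n{\left(-57,12 \right)}} = \frac{1}{2183 + 7 \left(-57\right)} = \frac{1}{2183 - 399} = \frac{1}{1784}$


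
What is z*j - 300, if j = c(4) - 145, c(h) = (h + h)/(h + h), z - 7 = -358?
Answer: 50244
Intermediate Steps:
z = -351 (z = 7 - 358 = -351)
c(h) = 1 (c(h) = (2*h)/((2*h)) = (2*h)*(1/(2*h)) = 1)
j = -144 (j = 1 - 145 = -144)
z*j - 300 = -351*(-144) - 300 = 50544 - 300 = 50244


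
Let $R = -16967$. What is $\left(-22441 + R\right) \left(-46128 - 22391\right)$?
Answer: $2700196752$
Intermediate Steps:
$\left(-22441 + R\right) \left(-46128 - 22391\right) = \left(-22441 - 16967\right) \left(-46128 - 22391\right) = \left(-39408\right) \left(-68519\right) = 2700196752$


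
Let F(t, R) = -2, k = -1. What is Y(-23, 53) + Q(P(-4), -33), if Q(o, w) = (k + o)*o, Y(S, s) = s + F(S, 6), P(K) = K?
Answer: 71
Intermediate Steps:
Y(S, s) = -2 + s (Y(S, s) = s - 2 = -2 + s)
Q(o, w) = o*(-1 + o) (Q(o, w) = (-1 + o)*o = o*(-1 + o))
Y(-23, 53) + Q(P(-4), -33) = (-2 + 53) - 4*(-1 - 4) = 51 - 4*(-5) = 51 + 20 = 71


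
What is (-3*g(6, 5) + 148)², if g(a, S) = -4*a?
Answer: 48400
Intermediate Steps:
(-3*g(6, 5) + 148)² = (-(-12)*6 + 148)² = (-3*(-24) + 148)² = (72 + 148)² = 220² = 48400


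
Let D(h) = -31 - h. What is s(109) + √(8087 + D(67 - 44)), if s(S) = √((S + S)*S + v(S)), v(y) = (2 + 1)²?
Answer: √8033 + √23771 ≈ 243.81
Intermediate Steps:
v(y) = 9 (v(y) = 3² = 9)
s(S) = √(9 + 2*S²) (s(S) = √((S + S)*S + 9) = √((2*S)*S + 9) = √(2*S² + 9) = √(9 + 2*S²))
s(109) + √(8087 + D(67 - 44)) = √(9 + 2*109²) + √(8087 + (-31 - (67 - 44))) = √(9 + 2*11881) + √(8087 + (-31 - 1*23)) = √(9 + 23762) + √(8087 + (-31 - 23)) = √23771 + √(8087 - 54) = √23771 + √8033 = √8033 + √23771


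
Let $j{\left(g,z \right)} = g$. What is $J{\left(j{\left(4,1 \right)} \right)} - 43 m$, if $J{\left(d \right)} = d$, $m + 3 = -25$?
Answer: $1208$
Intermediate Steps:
$m = -28$ ($m = -3 - 25 = -28$)
$J{\left(j{\left(4,1 \right)} \right)} - 43 m = 4 - -1204 = 4 + 1204 = 1208$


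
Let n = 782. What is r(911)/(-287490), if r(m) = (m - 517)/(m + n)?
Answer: -197/243360285 ≈ -8.0950e-7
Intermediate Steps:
r(m) = (-517 + m)/(782 + m) (r(m) = (m - 517)/(m + 782) = (-517 + m)/(782 + m))
r(911)/(-287490) = ((-517 + 911)/(782 + 911))/(-287490) = (394/1693)*(-1/287490) = -197/243360285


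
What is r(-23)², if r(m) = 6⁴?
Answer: 1679616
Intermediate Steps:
r(m) = 1296
r(-23)² = 1296² = 1679616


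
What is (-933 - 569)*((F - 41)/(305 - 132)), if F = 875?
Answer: -1252668/173 ≈ -7240.9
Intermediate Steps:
(-933 - 569)*((F - 41)/(305 - 132)) = (-933 - 569)*((875 - 41)/(305 - 132)) = -1252668/173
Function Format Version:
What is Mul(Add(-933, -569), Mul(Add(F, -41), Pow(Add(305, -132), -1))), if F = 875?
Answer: Rational(-1252668, 173) ≈ -7240.9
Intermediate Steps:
Mul(Add(-933, -569), Mul(Add(F, -41), Pow(Add(305, -132), -1))) = Mul(Add(-933, -569), Mul(Add(875, -41), Pow(Add(305, -132), -1))) = Mul(-1502, Mul(834, Pow(173, -1))) = Mul(-1502, Mul(834, Rational(1, 173))) = Mul(-1502, Rational(834, 173)) = Rational(-1252668, 173)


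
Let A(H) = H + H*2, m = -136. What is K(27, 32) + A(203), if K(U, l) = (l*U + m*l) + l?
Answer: -2847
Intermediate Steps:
A(H) = 3*H (A(H) = H + 2*H = 3*H)
K(U, l) = -135*l + U*l (K(U, l) = (l*U - 136*l) + l = (U*l - 136*l) + l = (-136*l + U*l) + l = -135*l + U*l)
K(27, 32) + A(203) = 32*(-135 + 27) + 3*203 = 32*(-108) + 609 = -3456 + 609 = -2847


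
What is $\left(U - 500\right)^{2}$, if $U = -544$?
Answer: $1089936$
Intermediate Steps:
$\left(U - 500\right)^{2} = \left(-544 - 500\right)^{2} = \left(-1044\right)^{2} = 1089936$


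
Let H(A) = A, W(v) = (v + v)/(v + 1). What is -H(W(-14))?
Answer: -28/13 ≈ -2.1538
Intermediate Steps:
W(v) = 2*v/(1 + v) (W(v) = (2*v)/(1 + v) = 2*v/(1 + v))
-H(W(-14)) = -2*(-14)/(1 - 14) = -2*(-14)/(-13) = -2*(-14)*(-1)/13 = -1*28/13 = -28/13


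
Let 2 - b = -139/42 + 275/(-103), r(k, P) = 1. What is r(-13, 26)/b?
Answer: 4326/34519 ≈ 0.12532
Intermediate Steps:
b = 34519/4326 (b = 2 - (-139/42 + 275/(-103)) = 2 - (-139*1/42 + 275*(-1/103)) = 2 - (-139/42 - 275/103) = 2 - 1*(-25867/4326) = 2 + 25867/4326 = 34519/4326 ≈ 7.9794)
r(-13, 26)/b = 1/(34519/4326) = 1*(4326/34519) = 4326/34519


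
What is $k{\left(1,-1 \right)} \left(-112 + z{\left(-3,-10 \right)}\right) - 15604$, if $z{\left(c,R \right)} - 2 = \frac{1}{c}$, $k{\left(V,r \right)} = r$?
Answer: $- \frac{46481}{3} \approx -15494.0$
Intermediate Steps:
$z{\left(c,R \right)} = 2 + \frac{1}{c}$
$k{\left(1,-1 \right)} \left(-112 + z{\left(-3,-10 \right)}\right) - 15604 = - (-112 + \left(2 + \frac{1}{-3}\right)) - 15604 = - (-112 + \left(2 - \frac{1}{3}\right)) - 15604 = - (-112 + \frac{5}{3}) - 15604 = \left(-1\right) \left(- \frac{331}{3}\right) - 15604 = \frac{331}{3} - 15604 = - \frac{46481}{3}$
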